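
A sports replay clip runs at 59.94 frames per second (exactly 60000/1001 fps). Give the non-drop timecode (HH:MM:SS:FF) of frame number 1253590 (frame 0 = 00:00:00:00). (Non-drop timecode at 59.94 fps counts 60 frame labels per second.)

1253590 ÷ 60 = 20893 full seconds, remainder 10 frames.
20893 s = 5 h 48 min 13 s.
Timecode: 05:48:13:10.

05:48:13:10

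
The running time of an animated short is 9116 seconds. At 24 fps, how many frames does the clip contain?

Frames = 9116 × 24 = 218784.

218784 frames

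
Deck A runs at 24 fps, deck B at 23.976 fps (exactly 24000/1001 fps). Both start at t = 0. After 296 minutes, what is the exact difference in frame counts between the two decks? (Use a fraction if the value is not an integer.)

426240/1001 frames

296 min = 17760 s.
A emits 24 × 17760 = 426240 frames; B emits 24000/1001 × 17760 = 426240000/1001.
Difference = 426240/1001 frames (≈ 425.8142); B is behind A.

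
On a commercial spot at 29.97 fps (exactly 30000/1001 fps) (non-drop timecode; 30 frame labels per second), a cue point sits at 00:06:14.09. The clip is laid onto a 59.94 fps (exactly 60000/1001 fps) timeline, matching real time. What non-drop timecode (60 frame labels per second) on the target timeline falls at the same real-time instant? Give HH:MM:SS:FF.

Source frame index: (0×3600 + 6×60 + 14) × 30 + 9 = 11229.
Real time: 11229 / (30000/1001) = 3746743/10000 s.
Target frame: (3746743/10000) × (60000/1001) = 22458.
At 60 labels/s: frame 22458 → 00:06:14:18.

00:06:14:18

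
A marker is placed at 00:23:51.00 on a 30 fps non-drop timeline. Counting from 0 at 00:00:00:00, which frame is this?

frame 42930

Total seconds to the label: (0 × 3600 + 23 × 60 + 51) = 1431.
Frame index = 1431 × 30 + 0 = 42930.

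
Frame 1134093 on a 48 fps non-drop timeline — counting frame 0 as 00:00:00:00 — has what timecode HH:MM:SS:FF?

1134093 ÷ 48 = 23626 full seconds, remainder 45 frames.
23626 s = 6 h 33 min 46 s.
Timecode: 06:33:46:45.

06:33:46:45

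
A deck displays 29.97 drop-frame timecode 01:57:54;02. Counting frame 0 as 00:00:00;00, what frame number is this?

212010

As if non-drop at 30 labels/s: (1 × 3600 + 57 × 60 + 54) × 30 + 2 = 212222.
Minute boundaries passed: 117; those not divisible by 10: 117 − 11 = 106; dropped labels = 2 × 106 = 212.
Actual frame index = 212222 − 212 = 212010.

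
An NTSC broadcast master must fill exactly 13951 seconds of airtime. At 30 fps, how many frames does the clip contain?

Frames = 13951 × 30 = 418530.

418530 frames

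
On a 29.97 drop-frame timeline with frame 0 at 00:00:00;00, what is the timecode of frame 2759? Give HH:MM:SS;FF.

00:01:32;01

Ten DF minutes hold 17982 frames, so frame 2759 lies in block 0 (frames 0–17981) with 2759 frames into that block.
The block's first minute is 1800 frames and the rest 1798 each; 2759 frames reaches minute 1, so 0 × 18 + 1 × 2 = 2 labels have been skipped so far.
Adding those back, label number 2759 + 2 = 2761 at 30 labels/s is 92 s + 1 f = 0 h 1 min 32 s frame 1, i.e. 00:01:32;01.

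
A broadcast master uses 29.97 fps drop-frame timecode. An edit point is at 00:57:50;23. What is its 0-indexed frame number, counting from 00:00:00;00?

104019

Complete 10-minute blocks: 5, each 17982 frames → 89910.
Remaining 7 whole minutes in the current block: 1800 + 6 × 1798 = 12588 frames.
Within the current minute: 50 × 30 + 23 − 2 = 1521 (labels ;00/;01 skipped at this minute). Total = 89910 + 12588 + 1521 = 104019.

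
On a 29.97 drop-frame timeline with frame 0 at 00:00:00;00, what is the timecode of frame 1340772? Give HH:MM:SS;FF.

Each 10-minute DF block holds 10 × 60 × 30 − 9 × 2 = 17982 frames. 1340772 ÷ 17982 → 74 full blocks, remainder 10104.
Within the partial block the first minute is 1800 frames and each further minute 1798, so 5 further minute boundaries passed. Total skipped labels = 18 × 74 + 2 × 5 = 1342.
Non-drop label index = 1340772 + 1342 = 1342114; at 30 labels/s that is 12:25:37:04, i.e. DF 12:25:37;04.

12:25:37;04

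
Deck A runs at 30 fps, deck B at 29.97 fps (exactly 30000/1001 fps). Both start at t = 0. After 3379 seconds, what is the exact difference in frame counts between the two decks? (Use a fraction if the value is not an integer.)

101370/1001 frames

A emits 30 × 3379 = 101370 frames; B emits 30000/1001 × 3379 = 101370000/1001.
Difference = 101370/1001 frames (≈ 101.2687); B is behind A.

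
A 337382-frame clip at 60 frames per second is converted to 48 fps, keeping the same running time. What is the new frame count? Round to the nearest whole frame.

269906 frames

Frames at target rate = 337382 × (48) / (60) = 1349528/5 ≈ 269905.600.
Nearest whole frame: 269906.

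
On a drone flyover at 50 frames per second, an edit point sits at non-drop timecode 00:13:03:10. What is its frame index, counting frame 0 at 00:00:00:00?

Total seconds to the label: (0 × 3600 + 13 × 60 + 3) = 783.
Frame index = 783 × 50 + 10 = 39160.

39160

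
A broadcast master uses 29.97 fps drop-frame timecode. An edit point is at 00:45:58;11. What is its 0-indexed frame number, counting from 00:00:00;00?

As if non-drop at 30 labels/s: (0 × 3600 + 45 × 60 + 58) × 30 + 11 = 82751.
Minute boundaries passed: 45; those not divisible by 10: 45 − 4 = 41; dropped labels = 2 × 41 = 82.
Actual frame index = 82751 − 82 = 82669.

82669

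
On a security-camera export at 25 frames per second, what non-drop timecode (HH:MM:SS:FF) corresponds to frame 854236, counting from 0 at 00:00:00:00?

09:29:29:11

854236 ÷ 25 = 34169 full seconds, remainder 11 frames.
34169 s = 9 h 29 min 29 s.
Timecode: 09:29:29:11.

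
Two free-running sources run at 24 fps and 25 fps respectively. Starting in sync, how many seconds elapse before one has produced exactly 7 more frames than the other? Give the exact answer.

The gap grows by |25 − 24| = 1 frame per second.
Time for a 7-frame gap: 7 ÷ (1) = 7 s.

7 seconds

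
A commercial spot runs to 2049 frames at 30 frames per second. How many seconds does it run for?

68.3 seconds

Running time = 2049 / (30) = 68.3 s.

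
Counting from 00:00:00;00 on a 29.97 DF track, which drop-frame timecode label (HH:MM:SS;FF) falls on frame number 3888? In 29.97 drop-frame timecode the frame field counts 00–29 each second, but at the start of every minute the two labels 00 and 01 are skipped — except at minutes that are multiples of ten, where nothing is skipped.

Ten DF minutes hold 17982 frames, so frame 3888 lies in block 0 (frames 0–17981) with 3888 frames into that block.
The block's first minute is 1800 frames and the rest 1798 each; 3888 frames reaches minute 2, so 0 × 18 + 2 × 2 = 4 labels have been skipped so far.
Adding those back, label number 3888 + 4 = 3892 at 30 labels/s is 129 s + 22 f = 0 h 2 min 9 s frame 22, i.e. 00:02:09;22.

00:02:09;22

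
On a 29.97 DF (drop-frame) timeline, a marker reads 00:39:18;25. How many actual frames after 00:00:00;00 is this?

Complete 10-minute blocks: 3, each 17982 frames → 53946.
Remaining 9 whole minutes in the current block: 1800 + 8 × 1798 = 16184 frames.
Within the current minute: 18 × 30 + 25 − 2 = 563 (labels ;00/;01 skipped at this minute). Total = 53946 + 16184 + 563 = 70693.

70693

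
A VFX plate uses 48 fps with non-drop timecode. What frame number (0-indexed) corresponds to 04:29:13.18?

775362

Total seconds to the label: (4 × 3600 + 29 × 60 + 13) = 16153.
Frame index = 16153 × 48 + 18 = 775362.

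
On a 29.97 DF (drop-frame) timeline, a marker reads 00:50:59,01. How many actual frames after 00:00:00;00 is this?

As if non-drop at 30 labels/s: (0 × 3600 + 50 × 60 + 59) × 30 + 1 = 91771.
Minute boundaries passed: 50; those not divisible by 10: 50 − 5 = 45; dropped labels = 2 × 45 = 90.
Actual frame index = 91771 − 90 = 91681.

91681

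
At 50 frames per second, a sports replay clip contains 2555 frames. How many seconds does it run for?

Running time = 2555 / (50) = 51.1 s.

51.1 seconds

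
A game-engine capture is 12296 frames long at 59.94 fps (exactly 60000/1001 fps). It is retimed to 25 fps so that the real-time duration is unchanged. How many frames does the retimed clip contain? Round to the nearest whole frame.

5128 frames

Frames at target rate = 12296 × (25) / (60000/1001) = 1538537/300 ≈ 5128.457.
Nearest whole frame: 5128.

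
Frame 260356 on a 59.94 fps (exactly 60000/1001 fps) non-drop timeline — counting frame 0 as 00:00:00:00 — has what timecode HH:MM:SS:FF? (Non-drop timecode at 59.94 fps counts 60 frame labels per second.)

260356 ÷ 60 = 4339 full seconds, remainder 16 frames.
4339 s = 1 h 12 min 19 s.
Timecode: 01:12:19:16.

01:12:19:16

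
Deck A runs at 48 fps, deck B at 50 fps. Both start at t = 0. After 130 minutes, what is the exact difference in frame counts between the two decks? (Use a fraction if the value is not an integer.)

15600 frames

130 min = 7800 s.
A emits 48 × 7800 = 374400 frames; B emits 50 × 7800 = 390000.
Difference = 15600 frames; B is ahead of A.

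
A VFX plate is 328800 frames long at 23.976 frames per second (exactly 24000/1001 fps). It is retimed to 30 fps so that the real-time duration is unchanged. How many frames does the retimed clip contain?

411411 frames

Target frames = source frames × (target rate / source rate) = 328800 × (30)/(24000/1001) = 328800 × 1001/800 = 411411.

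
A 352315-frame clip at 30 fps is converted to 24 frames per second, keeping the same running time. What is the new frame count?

Target frames = source frames × (target rate / source rate) = 352315 × (24)/(30) = 352315 × 4/5 = 281852.

281852 frames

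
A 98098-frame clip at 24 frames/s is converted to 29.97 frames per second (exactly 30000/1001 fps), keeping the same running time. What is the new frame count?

Target frames = source frames × (target rate / source rate) = 98098 × (30000/1001)/(24) = 98098 × 1250/1001 = 122500.

122500 frames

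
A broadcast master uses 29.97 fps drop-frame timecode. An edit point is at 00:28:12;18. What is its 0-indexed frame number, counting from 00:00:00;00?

50726

Complete 10-minute blocks: 2, each 17982 frames → 35964.
Remaining 8 whole minutes in the current block: 1800 + 7 × 1798 = 14386 frames.
Within the current minute: 12 × 30 + 18 − 2 = 376 (labels ;00/;01 skipped at this minute). Total = 35964 + 14386 + 376 = 50726.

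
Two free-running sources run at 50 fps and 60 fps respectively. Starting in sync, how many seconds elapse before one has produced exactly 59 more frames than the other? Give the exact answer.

5.9 seconds

The gap grows by |60 − 50| = 10 frames per second.
Time for a 59-frame gap: 59 ÷ (10) = 5.9 s.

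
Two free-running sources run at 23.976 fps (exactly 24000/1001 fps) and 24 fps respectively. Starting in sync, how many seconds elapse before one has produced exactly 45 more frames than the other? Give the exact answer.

The gap grows by |24 − 24000/1001| = 24/1001 frames per second.
Time for a 45-frame gap: 45 ÷ (24/1001) = 1876.875 s.

1876.875 seconds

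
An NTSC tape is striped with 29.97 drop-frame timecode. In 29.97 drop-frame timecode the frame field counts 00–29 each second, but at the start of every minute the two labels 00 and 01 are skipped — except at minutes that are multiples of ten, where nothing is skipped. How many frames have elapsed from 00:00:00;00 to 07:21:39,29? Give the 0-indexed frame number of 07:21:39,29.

794205

Complete 10-minute blocks: 44, each 17982 frames → 791208.
Remaining 1 whole minute in the current block: 1800 + 0 × 1798 = 1800 frames.
Within the current minute: 39 × 30 + 29 − 2 = 1197 (labels ;00/;01 skipped at this minute). Total = 791208 + 1800 + 1197 = 794205.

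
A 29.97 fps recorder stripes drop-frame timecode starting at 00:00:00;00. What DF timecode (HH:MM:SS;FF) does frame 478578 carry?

04:26:08;18

Each 10-minute DF block holds 10 × 60 × 30 − 9 × 2 = 17982 frames. 478578 ÷ 17982 → 26 full blocks, remainder 11046.
Within the partial block the first minute is 1800 frames and each further minute 1798, so 6 further minute boundaries passed. Total skipped labels = 18 × 26 + 2 × 6 = 480.
Non-drop label index = 478578 + 480 = 479058; at 30 labels/s that is 04:26:08:18, i.e. DF 04:26:08;18.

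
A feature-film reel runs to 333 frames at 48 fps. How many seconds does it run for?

6.9375 seconds

Running time = 333 / (48) = 6.9375 s.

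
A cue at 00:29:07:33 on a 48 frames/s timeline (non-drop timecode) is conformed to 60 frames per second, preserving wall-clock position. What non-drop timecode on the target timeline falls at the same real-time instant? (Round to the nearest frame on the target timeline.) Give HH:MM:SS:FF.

00:29:07:41

Source frame index: (0×3600 + 29×60 + 7) × 48 + 33 = 83889.
Real time: 83889 / (48) = 27963/16 s.
Target frame: (27963/16) × (60) = 419445/4 ≈ 104861.250 → 104861.
At 60 labels/s: frame 104861 → 00:29:07:41.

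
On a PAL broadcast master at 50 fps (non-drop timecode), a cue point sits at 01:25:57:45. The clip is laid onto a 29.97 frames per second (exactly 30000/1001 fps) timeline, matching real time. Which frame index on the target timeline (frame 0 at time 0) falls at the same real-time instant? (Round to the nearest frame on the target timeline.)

frame 154582

Source frame index: (1×3600 + 25×60 + 57) × 50 + 45 = 257895.
Real time: 257895 / (50) = 51579/10 s.
Target frame: (51579/10) × (30000/1001) = 14067000/91 ≈ 154582.418 → 154582.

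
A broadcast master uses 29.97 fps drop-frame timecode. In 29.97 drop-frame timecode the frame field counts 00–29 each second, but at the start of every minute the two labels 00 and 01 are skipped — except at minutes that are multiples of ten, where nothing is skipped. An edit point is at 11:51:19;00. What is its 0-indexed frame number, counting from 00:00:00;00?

1279090

As if non-drop at 30 labels/s: (11 × 3600 + 51 × 60 + 19) × 30 + 0 = 1280370.
Minute boundaries passed: 711; those not divisible by 10: 711 − 71 = 640; dropped labels = 2 × 640 = 1280.
Actual frame index = 1280370 − 1280 = 1279090.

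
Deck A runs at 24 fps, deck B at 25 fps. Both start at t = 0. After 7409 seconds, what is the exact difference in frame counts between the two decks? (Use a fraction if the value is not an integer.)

A emits 24 × 7409 = 177816 frames; B emits 25 × 7409 = 185225.
Difference = 7409 frames; B is ahead of A.

7409 frames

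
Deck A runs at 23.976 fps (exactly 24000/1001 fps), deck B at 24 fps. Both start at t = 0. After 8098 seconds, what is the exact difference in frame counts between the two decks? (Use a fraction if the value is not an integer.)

A emits 24000/1001 × 8098 = 194352000/1001 frames; B emits 24 × 8098 = 194352.
Difference = 194352/1001 frames (≈ 194.1578); B is ahead of A.

194352/1001 frames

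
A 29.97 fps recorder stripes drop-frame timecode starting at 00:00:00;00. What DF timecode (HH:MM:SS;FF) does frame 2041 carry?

Ten DF minutes hold 17982 frames, so frame 2041 lies in block 0 (frames 0–17981) with 2041 frames into that block.
The block's first minute is 1800 frames and the rest 1798 each; 2041 frames reaches minute 1, so 0 × 18 + 1 × 2 = 2 labels have been skipped so far.
Adding those back, label number 2041 + 2 = 2043 at 30 labels/s is 68 s + 3 f = 0 h 1 min 8 s frame 3, i.e. 00:01:08;03.

00:01:08;03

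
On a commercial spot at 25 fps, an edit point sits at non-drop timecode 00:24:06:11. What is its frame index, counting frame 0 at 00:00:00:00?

Total seconds to the label: (0 × 3600 + 24 × 60 + 6) = 1446.
Frame index = 1446 × 25 + 11 = 36161.

36161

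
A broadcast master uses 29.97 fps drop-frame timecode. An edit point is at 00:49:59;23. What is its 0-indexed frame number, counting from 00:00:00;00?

As if non-drop at 30 labels/s: (0 × 3600 + 49 × 60 + 59) × 30 + 23 = 89993.
Minute boundaries passed: 49; those not divisible by 10: 49 − 4 = 45; dropped labels = 2 × 45 = 90.
Actual frame index = 89993 − 90 = 89903.

89903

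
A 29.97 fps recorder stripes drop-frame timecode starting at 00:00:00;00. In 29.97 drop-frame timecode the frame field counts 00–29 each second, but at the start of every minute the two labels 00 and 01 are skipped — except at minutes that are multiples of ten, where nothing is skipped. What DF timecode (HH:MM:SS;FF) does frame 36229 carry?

00:20:08;25

Ten DF minutes hold 17982 frames, so frame 36229 lies in block 2 (frames 35964–53945) with 265 frames into that block.
The block's first minute is 1800 frames and the rest 1798 each; 265 frames reaches minute 0, so 2 × 18 + 0 × 2 = 36 labels have been skipped so far.
Adding those back, label number 36229 + 36 = 36265 at 30 labels/s is 1208 s + 25 f = 0 h 20 min 8 s frame 25, i.e. 00:20:08;25.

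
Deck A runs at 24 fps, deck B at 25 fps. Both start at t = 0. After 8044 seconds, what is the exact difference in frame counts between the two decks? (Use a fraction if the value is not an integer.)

8044 frames

A emits 24 × 8044 = 193056 frames; B emits 25 × 8044 = 201100.
Difference = 8044 frames; B is ahead of A.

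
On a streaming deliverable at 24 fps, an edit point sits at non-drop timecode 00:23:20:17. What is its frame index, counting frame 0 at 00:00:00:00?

Total seconds to the label: (0 × 3600 + 23 × 60 + 20) = 1400.
Frame index = 1400 × 24 + 17 = 33617.

frame 33617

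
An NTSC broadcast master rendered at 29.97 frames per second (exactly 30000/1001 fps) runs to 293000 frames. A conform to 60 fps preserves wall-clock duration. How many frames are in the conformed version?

586586 frames

Target frames = source frames × (target rate / source rate) = 293000 × (60)/(30000/1001) = 293000 × 1001/500 = 586586.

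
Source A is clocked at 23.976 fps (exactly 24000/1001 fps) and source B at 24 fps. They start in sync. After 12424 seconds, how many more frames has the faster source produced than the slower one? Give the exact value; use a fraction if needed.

298176/1001 frames

A emits 24000/1001 × 12424 = 298176000/1001 frames; B emits 24 × 12424 = 298176.
Difference = 298176/1001 frames (≈ 297.8781); B is ahead of A.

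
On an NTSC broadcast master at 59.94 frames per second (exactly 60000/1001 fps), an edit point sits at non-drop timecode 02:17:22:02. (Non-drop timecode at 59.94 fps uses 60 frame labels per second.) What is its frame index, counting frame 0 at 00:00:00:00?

Total seconds to the label: (2 × 3600 + 17 × 60 + 22) = 8242.
Frame index = 8242 × 60 + 2 = 494522.

494522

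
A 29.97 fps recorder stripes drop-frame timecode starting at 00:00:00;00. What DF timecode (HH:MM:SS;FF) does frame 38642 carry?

00:21:29;10

Each 10-minute DF block holds 10 × 60 × 30 − 9 × 2 = 17982 frames. 38642 ÷ 17982 → 2 full blocks, remainder 2678.
Within the partial block the first minute is 1800 frames and each further minute 1798, so 1 further minute boundary passed. Total skipped labels = 18 × 2 + 2 × 1 = 38.
Non-drop label index = 38642 + 38 = 38680; at 30 labels/s that is 00:21:29:10, i.e. DF 00:21:29;10.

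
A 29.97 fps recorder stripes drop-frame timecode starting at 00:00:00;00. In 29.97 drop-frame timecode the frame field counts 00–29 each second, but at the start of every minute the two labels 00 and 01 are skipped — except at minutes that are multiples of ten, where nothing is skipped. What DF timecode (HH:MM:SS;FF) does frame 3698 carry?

Each 10-minute DF block holds 10 × 60 × 30 − 9 × 2 = 17982 frames. 3698 ÷ 17982 → 0 full blocks, remainder 3698.
Within the partial block the first minute is 1800 frames and each further minute 1798, so 2 further minute boundaries passed. Total skipped labels = 18 × 0 + 2 × 2 = 4.
Non-drop label index = 3698 + 4 = 3702; at 30 labels/s that is 00:02:03:12, i.e. DF 00:02:03;12.

00:02:03;12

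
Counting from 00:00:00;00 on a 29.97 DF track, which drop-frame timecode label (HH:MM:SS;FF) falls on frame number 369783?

03:25:38;13

Each 10-minute DF block holds 10 × 60 × 30 − 9 × 2 = 17982 frames. 369783 ÷ 17982 → 20 full blocks, remainder 10143.
Within the partial block the first minute is 1800 frames and each further minute 1798, so 5 further minute boundaries passed. Total skipped labels = 18 × 20 + 2 × 5 = 370.
Non-drop label index = 369783 + 370 = 370153; at 30 labels/s that is 03:25:38:13, i.e. DF 03:25:38;13.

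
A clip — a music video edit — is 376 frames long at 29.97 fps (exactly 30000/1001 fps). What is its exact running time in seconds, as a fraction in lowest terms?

Running time = 376 ÷ (30000/1001) = 376 × 1001/30000 = 47047/3750 s.

47047/3750 seconds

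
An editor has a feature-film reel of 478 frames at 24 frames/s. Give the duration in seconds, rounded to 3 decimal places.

19.917 seconds

Running time = 478 × 1/24 = 239/12 s ≈ 19.917 s.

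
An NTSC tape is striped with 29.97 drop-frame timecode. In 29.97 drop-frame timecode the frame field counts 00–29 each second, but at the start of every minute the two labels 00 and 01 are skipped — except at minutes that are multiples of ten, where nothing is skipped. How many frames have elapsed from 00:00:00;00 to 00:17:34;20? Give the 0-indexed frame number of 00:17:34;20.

Complete 10-minute blocks: 1, each 17982 frames → 17982.
Remaining 7 whole minutes in the current block: 1800 + 6 × 1798 = 12588 frames.
Within the current minute: 34 × 30 + 20 − 2 = 1038 (labels ;00/;01 skipped at this minute). Total = 17982 + 12588 + 1038 = 31608.

31608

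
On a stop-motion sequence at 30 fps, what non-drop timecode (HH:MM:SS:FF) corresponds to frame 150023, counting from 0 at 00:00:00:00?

01:23:20:23

150023 ÷ 30 = 5000 full seconds, remainder 23 frames.
5000 s = 1 h 23 min 20 s.
Timecode: 01:23:20:23.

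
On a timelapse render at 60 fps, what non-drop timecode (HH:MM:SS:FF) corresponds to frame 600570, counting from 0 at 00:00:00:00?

600570 ÷ 60 = 10009 full seconds, remainder 30 frames.
10009 s = 2 h 46 min 49 s.
Timecode: 02:46:49:30.

02:46:49:30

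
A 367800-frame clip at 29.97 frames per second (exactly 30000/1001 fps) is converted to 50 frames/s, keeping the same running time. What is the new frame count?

613613 frames

Target frames = source frames × (target rate / source rate) = 367800 × (50)/(30000/1001) = 367800 × 1001/600 = 613613.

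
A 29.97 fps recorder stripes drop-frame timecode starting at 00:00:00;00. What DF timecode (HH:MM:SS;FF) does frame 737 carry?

Ten DF minutes hold 17982 frames, so frame 737 lies in block 0 (frames 0–17981) with 737 frames into that block.
The block's first minute is 1800 frames and the rest 1798 each; 737 frames reaches minute 0, so 0 × 18 + 0 × 2 = 0 labels have been skipped so far.
Adding those back, label number 737 + 0 = 737 at 30 labels/s is 24 s + 17 f = 0 h 0 min 24 s frame 17, i.e. 00:00:24;17.

00:00:24;17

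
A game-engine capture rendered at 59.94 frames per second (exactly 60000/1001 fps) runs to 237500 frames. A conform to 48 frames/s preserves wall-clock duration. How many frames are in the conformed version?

190190 frames

Target frames = source frames × (target rate / source rate) = 237500 × (48)/(60000/1001) = 237500 × 1001/1250 = 190190.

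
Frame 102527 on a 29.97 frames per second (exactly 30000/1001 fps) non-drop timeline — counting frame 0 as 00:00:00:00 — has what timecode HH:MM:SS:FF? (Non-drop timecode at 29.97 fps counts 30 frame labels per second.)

00:56:57:17

102527 ÷ 30 = 3417 full seconds, remainder 17 frames.
3417 s = 0 h 56 min 57 s.
Timecode: 00:56:57:17.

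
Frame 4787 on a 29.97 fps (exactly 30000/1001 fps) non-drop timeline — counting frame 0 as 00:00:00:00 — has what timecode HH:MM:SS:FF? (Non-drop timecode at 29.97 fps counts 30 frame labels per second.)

4787 ÷ 30 = 159 full seconds, remainder 17 frames.
159 s = 0 h 2 min 39 s.
Timecode: 00:02:39:17.

00:02:39:17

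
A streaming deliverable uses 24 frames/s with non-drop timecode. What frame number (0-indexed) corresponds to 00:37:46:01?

Total seconds to the label: (0 × 3600 + 37 × 60 + 46) = 2266.
Frame index = 2266 × 24 + 1 = 54385.

frame 54385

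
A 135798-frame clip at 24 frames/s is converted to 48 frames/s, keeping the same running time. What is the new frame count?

271596 frames

Frames at target rate = 135798 × (48) / (24) = 271596.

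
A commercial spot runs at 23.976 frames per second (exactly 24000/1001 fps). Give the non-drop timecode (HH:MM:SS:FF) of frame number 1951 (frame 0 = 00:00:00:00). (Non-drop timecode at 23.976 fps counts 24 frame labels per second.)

1951 ÷ 24 = 81 full seconds, remainder 7 frames.
81 s = 0 h 1 min 21 s.
Timecode: 00:01:21:07.

00:01:21:07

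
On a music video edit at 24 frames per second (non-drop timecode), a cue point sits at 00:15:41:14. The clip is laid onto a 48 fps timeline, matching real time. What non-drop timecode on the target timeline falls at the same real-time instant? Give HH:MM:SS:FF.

00:15:41:28

Source frame index: (0×3600 + 15×60 + 41) × 24 + 14 = 22598.
Real time: 22598 / (24) = 11299/12 s.
Target frame: (11299/12) × (48) = 45196.
At 48 labels/s: frame 45196 → 00:15:41:28.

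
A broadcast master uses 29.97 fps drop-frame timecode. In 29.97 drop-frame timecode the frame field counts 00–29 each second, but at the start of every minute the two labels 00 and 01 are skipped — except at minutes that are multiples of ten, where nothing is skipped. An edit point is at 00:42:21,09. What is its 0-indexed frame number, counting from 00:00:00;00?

As if non-drop at 30 labels/s: (0 × 3600 + 42 × 60 + 21) × 30 + 9 = 76239.
Minute boundaries passed: 42; those not divisible by 10: 42 − 4 = 38; dropped labels = 2 × 38 = 76.
Actual frame index = 76239 − 76 = 76163.

76163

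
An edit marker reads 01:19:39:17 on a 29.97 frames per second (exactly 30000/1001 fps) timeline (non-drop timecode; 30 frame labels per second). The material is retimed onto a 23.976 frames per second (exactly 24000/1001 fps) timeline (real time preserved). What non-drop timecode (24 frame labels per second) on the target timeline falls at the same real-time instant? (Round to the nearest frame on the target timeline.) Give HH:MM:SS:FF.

01:19:39:14

Source frame index: (1×3600 + 19×60 + 39) × 30 + 17 = 143387.
Real time: 143387 / (30000/1001) = 143530387/30000 s.
Target frame: (143530387/30000) × (24000/1001) = 573548/5 ≈ 114709.600 → 114710.
At 24 labels/s: frame 114710 → 01:19:39:14.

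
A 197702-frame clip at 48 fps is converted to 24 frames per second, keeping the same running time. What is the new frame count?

98851 frames

Target frames = source frames × (target rate / source rate) = 197702 × (24)/(48) = 197702 × 1/2 = 98851.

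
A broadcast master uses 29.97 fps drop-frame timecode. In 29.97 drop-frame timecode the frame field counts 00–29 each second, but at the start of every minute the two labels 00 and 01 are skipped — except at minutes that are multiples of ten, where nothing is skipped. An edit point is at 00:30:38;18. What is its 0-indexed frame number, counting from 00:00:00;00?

Complete 10-minute blocks: 3, each 17982 frames → 53946.
Remaining 0 whole minutes in the current block: 0 frames.
Within the current minute: 38 × 30 + 18 = 1158. Total = 53946 + 0 + 1158 = 55104.

55104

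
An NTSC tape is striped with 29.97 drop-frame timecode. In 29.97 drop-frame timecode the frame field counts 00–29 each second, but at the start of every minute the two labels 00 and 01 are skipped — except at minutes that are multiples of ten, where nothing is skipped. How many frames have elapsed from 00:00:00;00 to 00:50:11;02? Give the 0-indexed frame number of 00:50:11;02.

As if non-drop at 30 labels/s: (0 × 3600 + 50 × 60 + 11) × 30 + 2 = 90332.
Minute boundaries passed: 50; those not divisible by 10: 50 − 5 = 45; dropped labels = 2 × 45 = 90.
Actual frame index = 90332 − 90 = 90242.

90242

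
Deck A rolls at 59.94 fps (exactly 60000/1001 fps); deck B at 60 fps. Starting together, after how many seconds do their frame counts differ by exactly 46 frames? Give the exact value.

The gap grows by |60 − 60000/1001| = 60/1001 frames per second.
Time for a 46-frame gap: 46 ÷ (60/1001) = 23023/30 s.

23023/30 seconds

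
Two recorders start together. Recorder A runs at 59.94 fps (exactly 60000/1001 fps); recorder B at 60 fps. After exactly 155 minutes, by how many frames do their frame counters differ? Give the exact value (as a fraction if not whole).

558000/1001 frames

155 min = 9300 s.
A emits 60000/1001 × 9300 = 558000000/1001 frames; B emits 60 × 9300 = 558000.
Difference = 558000/1001 frames (≈ 557.4426); B is ahead of A.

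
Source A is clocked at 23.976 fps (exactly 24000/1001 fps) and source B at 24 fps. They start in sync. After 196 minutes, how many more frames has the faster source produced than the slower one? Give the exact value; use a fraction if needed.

196 min = 11760 s.
A emits 24000/1001 × 11760 = 40320000/143 frames; B emits 24 × 11760 = 282240.
Difference = 40320/143 frames (≈ 281.9580); B is ahead of A.

40320/143 frames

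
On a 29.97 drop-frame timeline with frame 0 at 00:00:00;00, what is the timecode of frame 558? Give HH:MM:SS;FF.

Each 10-minute DF block holds 10 × 60 × 30 − 9 × 2 = 17982 frames. 558 ÷ 17982 → 0 full blocks, remainder 558.
Within the partial block the first minute is 1800 frames and each further minute 1798, so 0 further minute boundaries passed. Total skipped labels = 18 × 0 + 2 × 0 = 0.
Non-drop label index = 558 + 0 = 558; at 30 labels/s that is 00:00:18:18, i.e. DF 00:00:18;18.

00:00:18;18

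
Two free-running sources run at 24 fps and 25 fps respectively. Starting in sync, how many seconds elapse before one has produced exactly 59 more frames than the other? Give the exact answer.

59 seconds

The gap grows by |25 − 24| = 1 frame per second.
Time for a 59-frame gap: 59 ÷ (1) = 59 s.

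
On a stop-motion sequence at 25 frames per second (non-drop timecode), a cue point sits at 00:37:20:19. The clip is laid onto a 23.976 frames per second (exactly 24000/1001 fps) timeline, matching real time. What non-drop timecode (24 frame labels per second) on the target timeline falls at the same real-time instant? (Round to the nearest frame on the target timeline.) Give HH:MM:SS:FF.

Source frame index: (0×3600 + 37×60 + 20) × 25 + 19 = 56019.
Real time: 56019 / (25) = 56019/25 s.
Target frame: (56019/25) × (24000/1001) = 53778240/1001 ≈ 53724.515 → 53725.
At 24 labels/s: frame 53725 → 00:37:18:13.

00:37:18:13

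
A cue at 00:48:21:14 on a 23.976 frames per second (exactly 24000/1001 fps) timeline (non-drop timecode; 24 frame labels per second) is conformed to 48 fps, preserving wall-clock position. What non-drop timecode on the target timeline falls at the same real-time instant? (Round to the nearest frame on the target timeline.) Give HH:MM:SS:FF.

Source frame index: (0×3600 + 48×60 + 21) × 24 + 14 = 69638.
Real time: 69638 / (24000/1001) = 34853819/12000 s.
Target frame: (34853819/12000) × (48) = 34853819/250 ≈ 139415.276 → 139415.
At 48 labels/s: frame 139415 → 00:48:24:23.

00:48:24:23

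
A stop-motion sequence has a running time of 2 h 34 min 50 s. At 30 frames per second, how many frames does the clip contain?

2 h 34 min 50 s = 9290 s.
Frames = 9290 × 30 = 278700.

278700 frames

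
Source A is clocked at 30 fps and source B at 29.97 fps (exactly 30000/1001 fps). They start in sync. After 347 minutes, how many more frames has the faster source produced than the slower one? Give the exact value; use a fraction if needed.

624600/1001 frames

347 min = 20820 s.
A emits 30 × 20820 = 624600 frames; B emits 30000/1001 × 20820 = 624600000/1001.
Difference = 624600/1001 frames (≈ 623.9760); B is behind A.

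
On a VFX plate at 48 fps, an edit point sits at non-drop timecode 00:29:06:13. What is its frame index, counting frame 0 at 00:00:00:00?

83821

Total seconds to the label: (0 × 3600 + 29 × 60 + 6) = 1746.
Frame index = 1746 × 48 + 13 = 83821.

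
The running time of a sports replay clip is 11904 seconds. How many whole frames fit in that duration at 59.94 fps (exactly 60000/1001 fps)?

Frames = 11904 × 60000/1001 = 714240000/1001 ≈ 713526.4735.
Complete frames: 713526.

713526 frames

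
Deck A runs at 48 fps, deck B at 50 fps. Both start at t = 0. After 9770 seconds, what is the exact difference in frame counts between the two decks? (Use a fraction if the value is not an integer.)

A emits 48 × 9770 = 468960 frames; B emits 50 × 9770 = 488500.
Difference = 19540 frames; B is ahead of A.

19540 frames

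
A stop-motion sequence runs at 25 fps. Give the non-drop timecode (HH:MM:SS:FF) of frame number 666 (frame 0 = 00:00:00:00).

666 ÷ 25 = 26 full seconds, remainder 16 frames.
26 s = 0 h 0 min 26 s.
Timecode: 00:00:26:16.

00:00:26:16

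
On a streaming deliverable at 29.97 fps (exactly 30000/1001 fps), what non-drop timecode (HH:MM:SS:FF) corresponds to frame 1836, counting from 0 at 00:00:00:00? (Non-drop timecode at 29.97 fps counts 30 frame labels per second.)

00:01:01:06

1836 ÷ 30 = 61 full seconds, remainder 6 frames.
61 s = 0 h 1 min 1 s.
Timecode: 00:01:01:06.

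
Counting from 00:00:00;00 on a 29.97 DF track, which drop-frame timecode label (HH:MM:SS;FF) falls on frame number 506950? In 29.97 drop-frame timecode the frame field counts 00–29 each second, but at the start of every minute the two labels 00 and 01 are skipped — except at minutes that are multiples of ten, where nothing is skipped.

Each 10-minute DF block holds 10 × 60 × 30 − 9 × 2 = 17982 frames. 506950 ÷ 17982 → 28 full blocks, remainder 3454.
Within the partial block the first minute is 1800 frames and each further minute 1798, so 1 further minute boundary passed. Total skipped labels = 18 × 28 + 2 × 1 = 506.
Non-drop label index = 506950 + 506 = 507456; at 30 labels/s that is 04:41:55:06, i.e. DF 04:41:55;06.

04:41:55;06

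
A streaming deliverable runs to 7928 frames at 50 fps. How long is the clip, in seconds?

Running time = 7928 / (50) = 158.56 s.

158.56 seconds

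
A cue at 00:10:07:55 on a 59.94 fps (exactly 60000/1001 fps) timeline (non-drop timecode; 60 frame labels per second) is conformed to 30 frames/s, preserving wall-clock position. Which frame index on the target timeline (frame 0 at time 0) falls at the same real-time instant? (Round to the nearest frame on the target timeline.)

frame 18256

Source frame index: (0×3600 + 10×60 + 7) × 60 + 55 = 36475.
Real time: 36475 / (60000/1001) = 1460459/2400 s.
Target frame: (1460459/2400) × (30) = 1460459/80 ≈ 18255.737 → 18256.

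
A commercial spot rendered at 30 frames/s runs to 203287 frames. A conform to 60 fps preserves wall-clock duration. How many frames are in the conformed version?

Target frames = source frames × (target rate / source rate) = 203287 × (60)/(30) = 203287 × 2 = 406574.

406574 frames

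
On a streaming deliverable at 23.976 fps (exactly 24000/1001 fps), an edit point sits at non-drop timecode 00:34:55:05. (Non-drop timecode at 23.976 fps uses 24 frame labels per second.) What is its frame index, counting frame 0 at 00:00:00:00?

Total seconds to the label: (0 × 3600 + 34 × 60 + 55) = 2095.
Frame index = 2095 × 24 + 5 = 50285.

50285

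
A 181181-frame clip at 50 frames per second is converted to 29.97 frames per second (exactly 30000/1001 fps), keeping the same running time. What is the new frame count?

Target frames = source frames × (target rate / source rate) = 181181 × (30000/1001)/(50) = 181181 × 600/1001 = 108600.

108600 frames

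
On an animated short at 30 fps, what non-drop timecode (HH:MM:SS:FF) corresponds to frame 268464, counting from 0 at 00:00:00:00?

02:29:08:24

268464 ÷ 30 = 8948 full seconds, remainder 24 frames.
8948 s = 2 h 29 min 8 s.
Timecode: 02:29:08:24.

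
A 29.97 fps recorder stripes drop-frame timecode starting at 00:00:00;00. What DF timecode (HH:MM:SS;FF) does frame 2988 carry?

00:01:39;20

Each 10-minute DF block holds 10 × 60 × 30 − 9 × 2 = 17982 frames. 2988 ÷ 17982 → 0 full blocks, remainder 2988.
Within the partial block the first minute is 1800 frames and each further minute 1798, so 1 further minute boundary passed. Total skipped labels = 18 × 0 + 2 × 1 = 2.
Non-drop label index = 2988 + 2 = 2990; at 30 labels/s that is 00:01:39:20, i.e. DF 00:01:39;20.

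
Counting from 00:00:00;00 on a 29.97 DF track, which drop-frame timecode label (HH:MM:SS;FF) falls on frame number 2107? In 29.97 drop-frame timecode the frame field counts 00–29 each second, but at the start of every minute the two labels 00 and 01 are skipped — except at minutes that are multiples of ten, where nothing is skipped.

00:01:10;09

Ten DF minutes hold 17982 frames, so frame 2107 lies in block 0 (frames 0–17981) with 2107 frames into that block.
The block's first minute is 1800 frames and the rest 1798 each; 2107 frames reaches minute 1, so 0 × 18 + 1 × 2 = 2 labels have been skipped so far.
Adding those back, label number 2107 + 2 = 2109 at 30 labels/s is 70 s + 9 f = 0 h 1 min 10 s frame 9, i.e. 00:01:10;09.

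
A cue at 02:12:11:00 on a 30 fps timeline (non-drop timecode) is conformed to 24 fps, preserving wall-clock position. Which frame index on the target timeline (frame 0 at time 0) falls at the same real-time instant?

frame 190344

Source frame index: (2×3600 + 12×60 + 11) × 30 + 0 = 237930.
Real time: 237930 / (30) = 7931 s.
Target frame: (7931) × (24) = 190344.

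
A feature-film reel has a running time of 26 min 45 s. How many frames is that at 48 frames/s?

26 min 45 s = 1605 s.
Frames = 1605 × 48 = 77040.

77040 frames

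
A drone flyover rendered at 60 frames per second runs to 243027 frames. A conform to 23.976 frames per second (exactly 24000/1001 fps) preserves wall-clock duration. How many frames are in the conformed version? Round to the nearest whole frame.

97114 frames

Frames at target rate = 243027 × (24000/1001) / (60) = 97210800/1001 ≈ 97113.686.
Nearest whole frame: 97114.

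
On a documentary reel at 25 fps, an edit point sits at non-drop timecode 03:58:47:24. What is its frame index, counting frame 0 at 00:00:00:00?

Total seconds to the label: (3 × 3600 + 58 × 60 + 47) = 14327.
Frame index = 14327 × 25 + 24 = 358199.

358199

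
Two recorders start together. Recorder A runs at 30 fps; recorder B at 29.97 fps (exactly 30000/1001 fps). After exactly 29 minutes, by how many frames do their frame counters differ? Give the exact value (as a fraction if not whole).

52200/1001 frames

29 min = 1740 s.
A emits 30 × 1740 = 52200 frames; B emits 30000/1001 × 1740 = 52200000/1001.
Difference = 52200/1001 frames (≈ 52.1479); B is behind A.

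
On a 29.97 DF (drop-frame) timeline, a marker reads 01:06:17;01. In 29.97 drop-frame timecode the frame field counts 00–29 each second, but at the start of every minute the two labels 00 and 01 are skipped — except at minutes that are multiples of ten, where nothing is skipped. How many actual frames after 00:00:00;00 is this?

119191

As if non-drop at 30 labels/s: (1 × 3600 + 6 × 60 + 17) × 30 + 1 = 119311.
Minute boundaries passed: 66; those not divisible by 10: 66 − 6 = 60; dropped labels = 2 × 60 = 120.
Actual frame index = 119311 − 120 = 119191.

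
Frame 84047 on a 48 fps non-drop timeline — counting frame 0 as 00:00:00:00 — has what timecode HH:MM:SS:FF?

84047 ÷ 48 = 1750 full seconds, remainder 47 frames.
1750 s = 0 h 29 min 10 s.
Timecode: 00:29:10:47.

00:29:10:47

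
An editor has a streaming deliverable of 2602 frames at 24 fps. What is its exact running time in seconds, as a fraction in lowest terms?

1301/12 seconds

Running time = 2602 ÷ (24) = 2602 × 1/24 = 1301/12 s.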